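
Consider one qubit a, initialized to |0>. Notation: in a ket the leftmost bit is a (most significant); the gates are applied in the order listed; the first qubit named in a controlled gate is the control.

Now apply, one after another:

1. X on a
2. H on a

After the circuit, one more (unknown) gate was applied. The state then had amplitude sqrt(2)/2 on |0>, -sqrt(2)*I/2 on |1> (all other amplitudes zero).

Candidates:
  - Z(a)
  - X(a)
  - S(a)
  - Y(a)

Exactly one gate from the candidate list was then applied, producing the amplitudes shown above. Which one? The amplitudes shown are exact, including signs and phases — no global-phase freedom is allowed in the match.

It was S(a) that produced the state shown.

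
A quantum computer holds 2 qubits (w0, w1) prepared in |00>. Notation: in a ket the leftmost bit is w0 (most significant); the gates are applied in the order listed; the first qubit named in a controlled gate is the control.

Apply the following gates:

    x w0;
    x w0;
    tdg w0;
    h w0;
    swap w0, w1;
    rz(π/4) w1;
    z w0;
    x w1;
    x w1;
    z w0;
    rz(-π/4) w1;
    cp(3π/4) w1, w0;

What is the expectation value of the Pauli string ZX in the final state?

In the final state, ZX has expectation 1. Key observation: gates 6-11 undo each other exactly, leaving only the rest of the circuit to track.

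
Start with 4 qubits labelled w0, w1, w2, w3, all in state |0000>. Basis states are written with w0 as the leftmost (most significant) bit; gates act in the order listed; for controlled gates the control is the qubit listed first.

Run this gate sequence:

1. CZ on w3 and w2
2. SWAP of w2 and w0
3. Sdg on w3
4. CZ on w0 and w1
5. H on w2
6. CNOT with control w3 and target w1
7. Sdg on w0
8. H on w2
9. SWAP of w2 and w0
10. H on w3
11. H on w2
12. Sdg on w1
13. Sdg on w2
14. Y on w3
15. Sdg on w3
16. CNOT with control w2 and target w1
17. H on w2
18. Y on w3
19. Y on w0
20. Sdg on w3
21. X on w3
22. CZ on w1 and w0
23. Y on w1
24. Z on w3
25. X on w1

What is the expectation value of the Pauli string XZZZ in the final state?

The expectation value of XZZZ is 0.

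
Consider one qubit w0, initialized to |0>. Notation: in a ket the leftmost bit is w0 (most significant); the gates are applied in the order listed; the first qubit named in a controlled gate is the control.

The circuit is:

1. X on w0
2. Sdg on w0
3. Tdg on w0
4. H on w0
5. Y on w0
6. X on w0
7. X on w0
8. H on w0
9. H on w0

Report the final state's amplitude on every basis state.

The resulting statevector has amplitude -sqrt(2)*exp(3*I*pi/4)/2 on |0>, -sqrt(2)*exp(3*I*pi/4)/2 on |1>. Key observation: steps 8-9 multiply out to the identity, so the circuit reduces to the remaining gates.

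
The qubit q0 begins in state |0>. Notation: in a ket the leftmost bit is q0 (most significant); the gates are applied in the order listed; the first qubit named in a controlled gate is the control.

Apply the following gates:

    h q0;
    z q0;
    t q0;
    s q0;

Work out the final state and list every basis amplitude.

The final amplitudes are sqrt(2)/2 on |0>, -sqrt(2)*exp(3*I*pi/4)/2 on |1>.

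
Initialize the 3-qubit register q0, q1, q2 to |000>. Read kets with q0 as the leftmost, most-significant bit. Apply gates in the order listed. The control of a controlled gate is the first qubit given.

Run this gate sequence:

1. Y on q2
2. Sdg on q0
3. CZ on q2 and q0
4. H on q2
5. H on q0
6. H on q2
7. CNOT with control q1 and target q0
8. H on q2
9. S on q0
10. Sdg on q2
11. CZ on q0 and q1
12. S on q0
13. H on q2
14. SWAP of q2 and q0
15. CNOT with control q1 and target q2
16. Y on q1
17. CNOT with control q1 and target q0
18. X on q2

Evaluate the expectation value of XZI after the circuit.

The observable XZI averages to 0.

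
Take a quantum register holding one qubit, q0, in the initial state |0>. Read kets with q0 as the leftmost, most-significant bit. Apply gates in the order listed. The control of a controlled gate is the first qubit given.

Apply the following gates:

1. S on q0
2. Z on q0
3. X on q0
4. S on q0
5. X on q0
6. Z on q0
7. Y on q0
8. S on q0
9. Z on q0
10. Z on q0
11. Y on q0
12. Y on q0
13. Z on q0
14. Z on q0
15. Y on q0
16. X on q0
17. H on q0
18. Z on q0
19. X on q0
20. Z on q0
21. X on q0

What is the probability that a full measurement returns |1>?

A full measurement returns |1> with probability 1/2. Key observation: gates 9-14 undo each other exactly, leaving only the rest of the circuit to track.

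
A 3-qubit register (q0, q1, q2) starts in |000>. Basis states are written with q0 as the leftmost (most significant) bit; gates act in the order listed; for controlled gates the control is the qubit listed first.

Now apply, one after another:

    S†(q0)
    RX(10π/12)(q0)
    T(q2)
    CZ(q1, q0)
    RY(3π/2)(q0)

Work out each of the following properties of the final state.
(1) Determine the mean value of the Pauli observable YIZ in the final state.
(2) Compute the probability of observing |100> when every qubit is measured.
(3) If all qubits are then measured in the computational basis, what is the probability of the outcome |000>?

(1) In the final state, YIZ has expectation -1/2.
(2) Outcome |100> occurs with probability 1/2.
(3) A full measurement returns |000> with probability 1/2.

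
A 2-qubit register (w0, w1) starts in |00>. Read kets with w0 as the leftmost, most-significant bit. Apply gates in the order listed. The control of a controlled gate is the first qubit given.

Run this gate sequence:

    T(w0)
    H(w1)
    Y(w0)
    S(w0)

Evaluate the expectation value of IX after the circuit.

The observable IX averages to 1.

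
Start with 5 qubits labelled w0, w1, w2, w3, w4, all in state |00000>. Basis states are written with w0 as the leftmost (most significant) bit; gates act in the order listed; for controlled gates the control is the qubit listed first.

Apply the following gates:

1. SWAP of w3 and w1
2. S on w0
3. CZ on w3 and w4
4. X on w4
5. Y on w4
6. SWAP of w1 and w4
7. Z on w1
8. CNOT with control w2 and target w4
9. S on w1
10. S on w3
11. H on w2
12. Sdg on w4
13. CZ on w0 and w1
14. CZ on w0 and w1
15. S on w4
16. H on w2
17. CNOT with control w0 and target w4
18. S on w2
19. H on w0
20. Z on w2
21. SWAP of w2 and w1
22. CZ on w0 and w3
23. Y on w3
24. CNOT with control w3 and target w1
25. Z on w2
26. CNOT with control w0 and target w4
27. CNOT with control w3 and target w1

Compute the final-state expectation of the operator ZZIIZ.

The observable ZZIIZ averages to 1. Key observation: steps 11-16 multiply out to the identity, so the circuit reduces to the remaining gates.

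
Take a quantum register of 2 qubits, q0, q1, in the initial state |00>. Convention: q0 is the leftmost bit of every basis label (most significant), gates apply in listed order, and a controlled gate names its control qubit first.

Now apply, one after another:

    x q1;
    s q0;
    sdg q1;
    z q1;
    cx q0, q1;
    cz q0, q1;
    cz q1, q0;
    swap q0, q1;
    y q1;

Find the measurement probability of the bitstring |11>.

The probability of measuring |11> is 1.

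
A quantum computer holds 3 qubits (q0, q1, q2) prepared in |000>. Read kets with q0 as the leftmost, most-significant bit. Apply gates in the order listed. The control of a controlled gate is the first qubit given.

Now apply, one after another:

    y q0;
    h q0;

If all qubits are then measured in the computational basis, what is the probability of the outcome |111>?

Outcome |111> occurs with probability 0.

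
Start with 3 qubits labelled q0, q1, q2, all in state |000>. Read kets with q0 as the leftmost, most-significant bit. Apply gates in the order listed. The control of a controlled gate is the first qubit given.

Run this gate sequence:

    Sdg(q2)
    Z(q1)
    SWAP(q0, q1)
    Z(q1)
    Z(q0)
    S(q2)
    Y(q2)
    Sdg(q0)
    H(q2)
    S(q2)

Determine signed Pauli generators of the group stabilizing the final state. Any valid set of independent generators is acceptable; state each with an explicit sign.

One valid set of independent stabilizer generators is -IIY, +ZII, +IZI (any independent generating set of the same group is equally correct).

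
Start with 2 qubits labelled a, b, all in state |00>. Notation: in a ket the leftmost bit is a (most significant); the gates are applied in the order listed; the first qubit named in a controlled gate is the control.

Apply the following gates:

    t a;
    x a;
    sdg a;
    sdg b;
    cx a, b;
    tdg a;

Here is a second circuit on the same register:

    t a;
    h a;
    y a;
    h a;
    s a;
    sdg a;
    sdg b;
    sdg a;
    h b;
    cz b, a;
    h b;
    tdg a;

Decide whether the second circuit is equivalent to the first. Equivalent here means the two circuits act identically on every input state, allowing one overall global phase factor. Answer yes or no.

No — the two circuits implement different unitaries, even allowing a global phase.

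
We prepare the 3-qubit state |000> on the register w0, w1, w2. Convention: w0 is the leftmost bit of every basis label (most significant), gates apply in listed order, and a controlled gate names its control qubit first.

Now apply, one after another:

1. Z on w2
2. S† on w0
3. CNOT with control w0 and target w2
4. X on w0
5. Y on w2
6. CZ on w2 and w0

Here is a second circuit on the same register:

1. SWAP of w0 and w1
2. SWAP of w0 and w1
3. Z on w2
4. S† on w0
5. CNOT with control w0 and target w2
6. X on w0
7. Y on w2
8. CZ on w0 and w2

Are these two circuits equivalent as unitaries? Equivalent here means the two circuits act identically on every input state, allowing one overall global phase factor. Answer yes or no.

Yes: on every input state the two circuits agree up to one overall phase factor.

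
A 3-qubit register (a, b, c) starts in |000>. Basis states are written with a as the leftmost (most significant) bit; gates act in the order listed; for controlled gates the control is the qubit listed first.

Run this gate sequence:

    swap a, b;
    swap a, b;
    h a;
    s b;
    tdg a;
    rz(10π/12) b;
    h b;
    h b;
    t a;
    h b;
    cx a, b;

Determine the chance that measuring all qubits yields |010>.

A full measurement returns |010> with probability 1/4. Key observation: steps 1-2 multiply out to the identity, so the circuit reduces to the remaining gates.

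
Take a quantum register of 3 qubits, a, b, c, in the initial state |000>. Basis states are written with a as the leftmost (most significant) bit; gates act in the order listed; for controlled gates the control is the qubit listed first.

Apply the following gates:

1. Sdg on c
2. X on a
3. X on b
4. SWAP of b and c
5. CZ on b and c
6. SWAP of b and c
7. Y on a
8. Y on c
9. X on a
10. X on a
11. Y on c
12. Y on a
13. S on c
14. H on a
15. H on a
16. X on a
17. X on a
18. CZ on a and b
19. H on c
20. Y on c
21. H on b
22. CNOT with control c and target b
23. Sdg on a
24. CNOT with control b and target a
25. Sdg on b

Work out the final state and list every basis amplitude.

The final amplitudes are 0 on |000>, 0 on |001>, I/2 on |010>, I/2 on |011>, 1/2 on |100>, 1/2 on |101>, 0 on |110>, 0 on |111>.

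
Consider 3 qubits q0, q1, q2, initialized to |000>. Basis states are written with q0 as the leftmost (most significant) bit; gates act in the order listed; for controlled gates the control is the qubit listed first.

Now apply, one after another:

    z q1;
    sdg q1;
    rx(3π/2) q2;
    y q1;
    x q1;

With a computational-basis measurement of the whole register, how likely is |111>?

A full measurement returns |111> with probability 0.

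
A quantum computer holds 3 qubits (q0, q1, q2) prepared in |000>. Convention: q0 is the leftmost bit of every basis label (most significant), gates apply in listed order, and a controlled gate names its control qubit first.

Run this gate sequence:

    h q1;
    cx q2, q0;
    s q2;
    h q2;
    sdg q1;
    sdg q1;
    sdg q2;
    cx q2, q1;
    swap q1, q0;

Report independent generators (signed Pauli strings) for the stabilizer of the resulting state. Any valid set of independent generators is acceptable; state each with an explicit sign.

The final state is stabilized by the group generated by -XII, +IIY, +IZI; other independent generating sets are equally valid.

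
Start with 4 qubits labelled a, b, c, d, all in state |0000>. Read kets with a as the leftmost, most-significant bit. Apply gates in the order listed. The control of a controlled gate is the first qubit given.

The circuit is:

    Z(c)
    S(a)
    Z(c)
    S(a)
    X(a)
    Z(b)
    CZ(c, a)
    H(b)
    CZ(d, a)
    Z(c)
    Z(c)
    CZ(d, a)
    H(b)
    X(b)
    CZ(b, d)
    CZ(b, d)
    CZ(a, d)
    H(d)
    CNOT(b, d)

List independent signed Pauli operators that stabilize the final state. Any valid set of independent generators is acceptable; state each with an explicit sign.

The stabilizer group can be generated by +IIIX, -ZIII, -IZII, +IIZI, among other valid generating sets. Key observation: steps 8-13 multiply out to the identity, so the circuit reduces to the remaining gates.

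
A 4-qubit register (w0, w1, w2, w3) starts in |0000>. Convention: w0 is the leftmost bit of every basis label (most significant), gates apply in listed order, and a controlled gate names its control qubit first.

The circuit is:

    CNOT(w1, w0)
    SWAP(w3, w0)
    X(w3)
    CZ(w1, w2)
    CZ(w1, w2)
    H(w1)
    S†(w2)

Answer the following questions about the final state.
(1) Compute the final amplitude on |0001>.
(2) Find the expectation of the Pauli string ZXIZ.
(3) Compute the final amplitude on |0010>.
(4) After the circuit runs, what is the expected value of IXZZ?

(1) The amplitude on |0001> is sqrt(2)/2. Key observation: the block from step 4 through step 5 cancels to the identity and can be dropped.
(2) In the final state, ZXIZ has expectation -1.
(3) |0010> carries amplitude 0 in the final state.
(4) In the final state, IXZZ has expectation -1.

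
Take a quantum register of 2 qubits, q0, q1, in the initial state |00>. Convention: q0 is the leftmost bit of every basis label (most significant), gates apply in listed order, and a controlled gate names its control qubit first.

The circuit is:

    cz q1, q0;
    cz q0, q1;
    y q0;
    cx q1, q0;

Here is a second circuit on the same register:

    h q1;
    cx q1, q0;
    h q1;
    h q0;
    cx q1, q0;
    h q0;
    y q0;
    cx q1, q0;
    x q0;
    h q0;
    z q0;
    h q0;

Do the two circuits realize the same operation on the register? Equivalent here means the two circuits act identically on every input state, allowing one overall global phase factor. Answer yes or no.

No — the two circuits implement different unitaries, even allowing a global phase.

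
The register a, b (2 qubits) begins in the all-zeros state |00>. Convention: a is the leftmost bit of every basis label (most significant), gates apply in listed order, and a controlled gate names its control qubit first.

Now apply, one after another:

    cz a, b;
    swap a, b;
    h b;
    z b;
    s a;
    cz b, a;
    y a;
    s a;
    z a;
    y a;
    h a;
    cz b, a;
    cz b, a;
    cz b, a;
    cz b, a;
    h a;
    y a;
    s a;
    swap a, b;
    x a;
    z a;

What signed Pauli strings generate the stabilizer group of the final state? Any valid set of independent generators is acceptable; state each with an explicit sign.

The stabilizer group can be generated by +XI, -IZ, among other valid generating sets. Key observation: gates 10-17 undo each other exactly, leaving only the rest of the circuit to track.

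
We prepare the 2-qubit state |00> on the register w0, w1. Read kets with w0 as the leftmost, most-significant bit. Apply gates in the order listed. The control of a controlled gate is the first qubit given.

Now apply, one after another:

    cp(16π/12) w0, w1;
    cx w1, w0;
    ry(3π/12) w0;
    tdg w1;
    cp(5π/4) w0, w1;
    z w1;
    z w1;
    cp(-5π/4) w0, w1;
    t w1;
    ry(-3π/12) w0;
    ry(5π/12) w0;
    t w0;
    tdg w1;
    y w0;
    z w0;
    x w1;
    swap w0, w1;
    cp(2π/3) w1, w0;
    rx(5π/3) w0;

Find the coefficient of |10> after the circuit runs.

|10> carries amplitude (-sqrt(6 - 3*sqrt(2))/8 + 3*sqrt(sqrt(2) + 2)/8)*exp(3*I*pi/4) in the final state. Key observation: the block from step 3 through step 10 cancels to the identity and can be dropped.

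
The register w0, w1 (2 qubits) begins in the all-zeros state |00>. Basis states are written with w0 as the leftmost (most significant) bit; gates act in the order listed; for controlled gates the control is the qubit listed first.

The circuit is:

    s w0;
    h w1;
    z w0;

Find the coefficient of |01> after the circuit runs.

|01> carries amplitude sqrt(2)/2 in the final state.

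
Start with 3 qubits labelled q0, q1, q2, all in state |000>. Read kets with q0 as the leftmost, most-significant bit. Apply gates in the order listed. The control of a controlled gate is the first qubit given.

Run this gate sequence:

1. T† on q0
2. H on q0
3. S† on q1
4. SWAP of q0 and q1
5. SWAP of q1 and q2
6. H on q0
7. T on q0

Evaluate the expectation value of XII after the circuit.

In the final state, XII has expectation sqrt(2)/2.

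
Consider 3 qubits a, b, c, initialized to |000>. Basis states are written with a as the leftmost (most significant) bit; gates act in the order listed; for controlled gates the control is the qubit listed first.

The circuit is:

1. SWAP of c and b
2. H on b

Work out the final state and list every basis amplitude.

After the circuit, the state carries amplitude sqrt(2)/2 on |000>, sqrt(2)/2 on |010>, and 0 on every other basis state.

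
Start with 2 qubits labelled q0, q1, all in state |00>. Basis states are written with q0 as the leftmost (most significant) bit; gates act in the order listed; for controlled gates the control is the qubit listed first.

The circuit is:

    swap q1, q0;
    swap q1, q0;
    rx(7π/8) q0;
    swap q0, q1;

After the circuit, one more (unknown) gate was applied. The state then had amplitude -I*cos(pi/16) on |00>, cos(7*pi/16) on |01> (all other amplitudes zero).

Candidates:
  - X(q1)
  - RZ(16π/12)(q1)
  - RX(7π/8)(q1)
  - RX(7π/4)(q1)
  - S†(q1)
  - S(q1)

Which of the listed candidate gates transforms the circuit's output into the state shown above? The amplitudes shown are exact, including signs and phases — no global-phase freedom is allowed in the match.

The applied gate was X(q1). Key observation: steps 1-2 multiply out to the identity, so the circuit reduces to the remaining gates.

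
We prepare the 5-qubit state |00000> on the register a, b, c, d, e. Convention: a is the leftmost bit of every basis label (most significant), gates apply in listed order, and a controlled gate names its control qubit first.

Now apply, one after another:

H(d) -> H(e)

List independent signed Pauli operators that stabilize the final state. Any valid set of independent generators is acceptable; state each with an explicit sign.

The final state is stabilized by the group generated by +IIIXI, +IIIIX, +ZIIII, +IZIII, +IIZII; other independent generating sets are equally valid.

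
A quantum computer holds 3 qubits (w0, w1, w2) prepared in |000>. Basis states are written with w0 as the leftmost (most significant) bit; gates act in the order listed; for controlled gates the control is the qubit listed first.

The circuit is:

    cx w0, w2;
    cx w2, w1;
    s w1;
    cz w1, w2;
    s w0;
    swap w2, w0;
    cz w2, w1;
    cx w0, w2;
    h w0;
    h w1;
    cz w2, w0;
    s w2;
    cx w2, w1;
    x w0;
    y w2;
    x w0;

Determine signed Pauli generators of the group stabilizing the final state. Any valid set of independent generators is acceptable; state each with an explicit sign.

The stabilizer group can be generated by +XII, +IXI, -IIZ, among other valid generating sets.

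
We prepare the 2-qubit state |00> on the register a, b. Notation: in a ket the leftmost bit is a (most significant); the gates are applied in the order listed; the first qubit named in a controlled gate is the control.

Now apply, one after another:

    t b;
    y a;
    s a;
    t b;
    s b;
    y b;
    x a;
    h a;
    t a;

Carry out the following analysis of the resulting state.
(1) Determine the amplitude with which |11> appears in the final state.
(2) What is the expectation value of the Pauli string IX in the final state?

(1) The final state's coefficient on |11> equals -sqrt(2)*exp(3*I*pi/4)/2.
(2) The observable IX averages to 0.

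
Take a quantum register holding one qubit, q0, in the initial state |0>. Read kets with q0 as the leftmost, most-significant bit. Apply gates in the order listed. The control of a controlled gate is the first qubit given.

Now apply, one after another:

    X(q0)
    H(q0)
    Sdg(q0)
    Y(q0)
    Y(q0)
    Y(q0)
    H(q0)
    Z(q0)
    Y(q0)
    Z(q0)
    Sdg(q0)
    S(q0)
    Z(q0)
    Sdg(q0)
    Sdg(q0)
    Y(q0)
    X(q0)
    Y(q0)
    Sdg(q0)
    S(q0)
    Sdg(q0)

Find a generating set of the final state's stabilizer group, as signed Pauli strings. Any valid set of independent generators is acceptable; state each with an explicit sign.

The final state is stabilized by the group generated by +X; other independent generating sets are equally valid. Key observation: gates 10-13 undo each other exactly, leaving only the rest of the circuit to track.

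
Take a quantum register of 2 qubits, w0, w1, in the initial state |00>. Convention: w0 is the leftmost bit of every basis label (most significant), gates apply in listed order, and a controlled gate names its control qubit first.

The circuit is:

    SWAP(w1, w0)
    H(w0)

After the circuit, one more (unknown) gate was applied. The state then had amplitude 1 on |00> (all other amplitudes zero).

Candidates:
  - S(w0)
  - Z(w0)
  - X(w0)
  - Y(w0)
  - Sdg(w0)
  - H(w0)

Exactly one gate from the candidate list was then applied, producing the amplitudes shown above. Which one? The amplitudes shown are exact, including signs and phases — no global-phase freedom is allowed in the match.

The applied gate was H(w0).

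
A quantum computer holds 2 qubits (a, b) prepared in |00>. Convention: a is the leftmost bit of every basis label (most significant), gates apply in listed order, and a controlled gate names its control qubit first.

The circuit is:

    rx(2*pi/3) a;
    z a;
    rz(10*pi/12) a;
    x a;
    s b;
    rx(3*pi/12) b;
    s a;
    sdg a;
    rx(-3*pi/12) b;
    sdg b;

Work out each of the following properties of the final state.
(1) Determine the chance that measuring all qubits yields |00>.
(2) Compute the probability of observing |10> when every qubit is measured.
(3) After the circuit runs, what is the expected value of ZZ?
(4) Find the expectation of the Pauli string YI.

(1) Outcome |00> occurs with probability 3/4. Key observation: steps 5-10 multiply out to the identity, so the circuit reduces to the remaining gates.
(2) A full measurement returns |10> with probability 1/4.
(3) The observable ZZ averages to 1/2.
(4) In the final state, YI has expectation 3/4.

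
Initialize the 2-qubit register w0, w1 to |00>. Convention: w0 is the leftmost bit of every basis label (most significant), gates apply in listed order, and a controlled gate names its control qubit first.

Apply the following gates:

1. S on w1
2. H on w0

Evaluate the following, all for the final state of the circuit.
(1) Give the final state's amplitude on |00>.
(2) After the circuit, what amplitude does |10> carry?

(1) |00> carries amplitude sqrt(2)/2 in the final state.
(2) The amplitude on |10> is sqrt(2)/2.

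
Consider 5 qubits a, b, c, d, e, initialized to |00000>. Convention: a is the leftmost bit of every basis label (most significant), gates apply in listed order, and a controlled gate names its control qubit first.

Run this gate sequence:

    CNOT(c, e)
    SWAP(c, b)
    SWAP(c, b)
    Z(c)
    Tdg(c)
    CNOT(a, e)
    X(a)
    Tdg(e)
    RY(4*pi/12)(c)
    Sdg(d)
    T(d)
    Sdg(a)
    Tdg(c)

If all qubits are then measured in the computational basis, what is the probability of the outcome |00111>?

Outcome |00111> occurs with probability 0. Key observation: the block from step 2 through step 3 cancels to the identity and can be dropped.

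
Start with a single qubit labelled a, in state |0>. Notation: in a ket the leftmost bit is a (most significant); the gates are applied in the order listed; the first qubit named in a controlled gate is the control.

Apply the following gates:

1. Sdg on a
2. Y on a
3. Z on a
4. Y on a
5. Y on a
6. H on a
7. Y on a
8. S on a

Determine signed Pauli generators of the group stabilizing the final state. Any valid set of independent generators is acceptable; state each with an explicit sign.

One valid set of independent stabilizer generators is +Y (any independent generating set of the same group is equally correct).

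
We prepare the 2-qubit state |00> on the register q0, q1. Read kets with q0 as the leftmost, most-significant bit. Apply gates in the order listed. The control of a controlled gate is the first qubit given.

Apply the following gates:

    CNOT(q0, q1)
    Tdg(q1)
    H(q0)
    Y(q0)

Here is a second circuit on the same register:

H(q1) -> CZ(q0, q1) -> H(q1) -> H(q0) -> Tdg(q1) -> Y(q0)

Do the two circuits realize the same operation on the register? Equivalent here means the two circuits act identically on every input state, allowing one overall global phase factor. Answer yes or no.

Yes — the two circuits implement the same unitary up to a global phase.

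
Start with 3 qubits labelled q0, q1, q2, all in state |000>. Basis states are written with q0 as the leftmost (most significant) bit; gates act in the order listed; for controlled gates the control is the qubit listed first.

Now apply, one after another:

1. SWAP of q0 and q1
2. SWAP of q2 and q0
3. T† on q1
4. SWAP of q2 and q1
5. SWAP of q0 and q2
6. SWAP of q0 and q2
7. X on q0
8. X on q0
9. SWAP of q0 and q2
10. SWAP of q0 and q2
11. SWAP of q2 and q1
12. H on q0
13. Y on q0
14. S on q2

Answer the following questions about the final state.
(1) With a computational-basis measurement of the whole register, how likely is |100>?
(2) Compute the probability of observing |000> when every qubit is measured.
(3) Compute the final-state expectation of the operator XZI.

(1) A full measurement returns |100> with probability 1/2. Key observation: steps 4-11 multiply out to the identity, so the circuit reduces to the remaining gates.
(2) The probability of measuring |000> is 1/2.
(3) In the final state, XZI has expectation -1.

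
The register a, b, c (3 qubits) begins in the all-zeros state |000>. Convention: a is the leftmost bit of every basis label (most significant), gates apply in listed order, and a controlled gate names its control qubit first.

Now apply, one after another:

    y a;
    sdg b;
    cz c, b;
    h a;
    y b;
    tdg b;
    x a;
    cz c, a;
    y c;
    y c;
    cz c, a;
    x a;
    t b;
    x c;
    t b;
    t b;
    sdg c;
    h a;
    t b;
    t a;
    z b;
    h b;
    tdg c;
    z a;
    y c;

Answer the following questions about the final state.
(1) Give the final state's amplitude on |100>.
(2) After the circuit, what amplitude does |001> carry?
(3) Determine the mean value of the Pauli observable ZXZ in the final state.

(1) The amplitude on |100> is sqrt(2)*exp(3*I*pi/4)/2. Key observation: steps 6-13 multiply out to the identity, so the circuit reduces to the remaining gates.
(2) |001> carries amplitude 0 in the final state.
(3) The expectation value of ZXZ is 1.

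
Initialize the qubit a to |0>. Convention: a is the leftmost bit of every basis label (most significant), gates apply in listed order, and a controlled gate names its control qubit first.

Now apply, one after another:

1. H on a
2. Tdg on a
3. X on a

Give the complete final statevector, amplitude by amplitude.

After the circuit, the state carries amplitude -sqrt(2)*exp(3*I*pi/4)/2 on |0>, sqrt(2)/2 on |1>.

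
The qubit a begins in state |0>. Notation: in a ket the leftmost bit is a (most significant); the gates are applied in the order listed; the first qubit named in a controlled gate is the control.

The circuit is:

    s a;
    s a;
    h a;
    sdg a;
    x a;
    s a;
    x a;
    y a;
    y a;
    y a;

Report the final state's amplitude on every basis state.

The final amplitudes are -sqrt(2)/2 on |0>, -sqrt(2)/2 on |1>.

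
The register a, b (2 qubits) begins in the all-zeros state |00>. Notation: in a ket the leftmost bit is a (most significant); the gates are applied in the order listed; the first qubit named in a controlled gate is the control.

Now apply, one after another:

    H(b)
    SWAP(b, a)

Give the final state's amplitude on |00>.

|00> carries amplitude sqrt(2)/2 in the final state.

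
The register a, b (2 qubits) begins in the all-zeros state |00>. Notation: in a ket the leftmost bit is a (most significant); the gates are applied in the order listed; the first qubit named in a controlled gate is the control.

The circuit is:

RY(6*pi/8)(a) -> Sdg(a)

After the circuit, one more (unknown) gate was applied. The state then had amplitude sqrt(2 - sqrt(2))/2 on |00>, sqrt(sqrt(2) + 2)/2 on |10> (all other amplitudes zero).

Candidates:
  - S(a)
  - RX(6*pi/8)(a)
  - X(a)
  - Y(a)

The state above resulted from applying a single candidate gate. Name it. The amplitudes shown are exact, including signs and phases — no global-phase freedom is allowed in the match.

The applied gate was S(a).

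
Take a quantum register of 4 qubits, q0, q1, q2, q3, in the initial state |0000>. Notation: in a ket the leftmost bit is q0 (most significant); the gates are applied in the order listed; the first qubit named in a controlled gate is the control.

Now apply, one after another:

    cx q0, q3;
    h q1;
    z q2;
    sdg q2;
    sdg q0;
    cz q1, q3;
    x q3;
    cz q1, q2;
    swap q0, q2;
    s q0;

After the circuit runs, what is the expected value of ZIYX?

The observable ZIYX averages to 0.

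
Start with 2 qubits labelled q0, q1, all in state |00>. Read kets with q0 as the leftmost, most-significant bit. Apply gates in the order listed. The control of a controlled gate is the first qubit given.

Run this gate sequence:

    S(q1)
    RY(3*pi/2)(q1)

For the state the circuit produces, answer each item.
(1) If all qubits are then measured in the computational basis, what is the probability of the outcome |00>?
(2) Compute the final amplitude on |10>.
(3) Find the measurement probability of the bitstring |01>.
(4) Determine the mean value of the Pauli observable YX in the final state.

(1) Outcome |00> occurs with probability 1/2.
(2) The amplitude on |10> is 0.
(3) Outcome |01> occurs with probability 1/2.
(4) The expectation value of YX is 0.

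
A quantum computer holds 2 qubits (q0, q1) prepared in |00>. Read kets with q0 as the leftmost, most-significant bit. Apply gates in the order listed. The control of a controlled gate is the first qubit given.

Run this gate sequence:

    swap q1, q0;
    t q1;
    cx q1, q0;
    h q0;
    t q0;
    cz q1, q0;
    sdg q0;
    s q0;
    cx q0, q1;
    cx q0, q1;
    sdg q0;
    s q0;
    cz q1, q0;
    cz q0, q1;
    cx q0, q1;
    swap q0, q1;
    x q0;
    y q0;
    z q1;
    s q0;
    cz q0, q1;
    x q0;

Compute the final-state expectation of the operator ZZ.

In the final state, ZZ has expectation -1.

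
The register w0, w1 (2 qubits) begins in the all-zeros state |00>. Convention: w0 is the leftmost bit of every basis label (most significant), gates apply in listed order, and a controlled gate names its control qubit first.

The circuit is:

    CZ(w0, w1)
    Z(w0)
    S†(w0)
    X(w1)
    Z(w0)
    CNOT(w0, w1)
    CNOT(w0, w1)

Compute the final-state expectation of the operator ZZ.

In the final state, ZZ has expectation -1. Key observation: steps 6-7 multiply out to the identity, so the circuit reduces to the remaining gates.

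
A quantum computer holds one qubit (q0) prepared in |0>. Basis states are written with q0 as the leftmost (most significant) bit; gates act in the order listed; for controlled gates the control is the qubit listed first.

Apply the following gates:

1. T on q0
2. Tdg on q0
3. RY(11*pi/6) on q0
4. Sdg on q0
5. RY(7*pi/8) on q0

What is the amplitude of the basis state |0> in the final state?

The final state's coefficient on |0> equals -sqrt(6)*sin(pi/16)/4 - sqrt(2)*sin(pi/16)/4 - sqrt(2)*I*cos(pi/16)/4 + sqrt(6)*I*cos(pi/16)/4.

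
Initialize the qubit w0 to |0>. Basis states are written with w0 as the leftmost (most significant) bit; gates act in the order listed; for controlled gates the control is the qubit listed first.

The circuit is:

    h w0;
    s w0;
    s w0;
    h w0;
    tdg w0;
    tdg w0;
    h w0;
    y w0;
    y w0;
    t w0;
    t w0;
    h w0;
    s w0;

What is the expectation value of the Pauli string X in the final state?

In the final state, X has expectation -1.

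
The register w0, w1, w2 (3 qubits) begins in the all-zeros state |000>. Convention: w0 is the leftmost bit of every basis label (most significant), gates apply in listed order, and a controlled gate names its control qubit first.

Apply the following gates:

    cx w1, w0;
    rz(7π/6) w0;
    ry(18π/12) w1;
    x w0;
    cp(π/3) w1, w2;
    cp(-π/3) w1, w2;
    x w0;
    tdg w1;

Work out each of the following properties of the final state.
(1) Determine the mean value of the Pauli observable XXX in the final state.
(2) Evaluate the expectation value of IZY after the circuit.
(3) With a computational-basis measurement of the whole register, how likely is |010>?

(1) The observable XXX averages to 0. Key observation: gates 4-7 undo each other exactly, leaving only the rest of the circuit to track.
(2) The observable IZY averages to 0.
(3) The probability of measuring |010> is 1/2.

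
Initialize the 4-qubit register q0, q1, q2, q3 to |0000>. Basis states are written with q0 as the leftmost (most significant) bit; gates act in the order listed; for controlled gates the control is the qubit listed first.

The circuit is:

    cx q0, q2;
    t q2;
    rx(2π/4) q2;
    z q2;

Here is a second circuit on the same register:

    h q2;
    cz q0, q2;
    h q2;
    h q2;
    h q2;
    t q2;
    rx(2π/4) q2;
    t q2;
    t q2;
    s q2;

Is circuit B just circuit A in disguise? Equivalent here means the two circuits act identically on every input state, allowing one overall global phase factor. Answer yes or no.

Yes — the two circuits implement the same unitary up to a global phase.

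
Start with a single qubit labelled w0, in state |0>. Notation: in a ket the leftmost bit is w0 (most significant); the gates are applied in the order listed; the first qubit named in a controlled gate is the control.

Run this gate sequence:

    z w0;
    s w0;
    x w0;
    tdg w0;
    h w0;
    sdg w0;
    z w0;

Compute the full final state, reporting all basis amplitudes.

The final amplitudes are -sqrt(2)*exp(3*I*pi/4)/2 on |0>, -sqrt(2)*exp(I*pi/4)/2 on |1>.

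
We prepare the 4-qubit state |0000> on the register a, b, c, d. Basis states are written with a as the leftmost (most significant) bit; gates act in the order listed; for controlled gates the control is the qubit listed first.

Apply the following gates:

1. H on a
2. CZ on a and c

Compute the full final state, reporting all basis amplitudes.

The resulting statevector has amplitude sqrt(2)/2 on |0000>, sqrt(2)/2 on |1000>, and 0 on every other basis state.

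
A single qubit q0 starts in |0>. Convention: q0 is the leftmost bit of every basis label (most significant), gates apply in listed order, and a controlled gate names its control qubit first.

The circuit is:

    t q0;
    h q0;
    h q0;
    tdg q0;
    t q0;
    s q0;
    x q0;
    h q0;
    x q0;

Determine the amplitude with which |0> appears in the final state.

|0> carries amplitude -sqrt(2)/2 in the final state.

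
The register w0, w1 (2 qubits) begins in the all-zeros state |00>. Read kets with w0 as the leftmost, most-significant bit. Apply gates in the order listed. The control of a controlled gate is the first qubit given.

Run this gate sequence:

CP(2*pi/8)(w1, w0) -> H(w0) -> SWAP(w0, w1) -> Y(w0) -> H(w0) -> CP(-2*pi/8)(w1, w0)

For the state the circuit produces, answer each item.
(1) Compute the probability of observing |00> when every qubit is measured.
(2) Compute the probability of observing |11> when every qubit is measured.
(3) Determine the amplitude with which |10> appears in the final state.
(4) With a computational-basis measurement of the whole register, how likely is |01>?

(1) The probability of measuring |00> is 1/4.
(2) The probability of measuring |11> is 1/4.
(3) The amplitude on |10> is -I/2.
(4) The probability of measuring |01> is 1/4.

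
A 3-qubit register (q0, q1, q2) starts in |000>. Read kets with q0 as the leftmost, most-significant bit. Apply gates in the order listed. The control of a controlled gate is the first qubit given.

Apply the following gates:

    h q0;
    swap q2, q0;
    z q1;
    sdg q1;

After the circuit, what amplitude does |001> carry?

|001> carries amplitude sqrt(2)/2 in the final state.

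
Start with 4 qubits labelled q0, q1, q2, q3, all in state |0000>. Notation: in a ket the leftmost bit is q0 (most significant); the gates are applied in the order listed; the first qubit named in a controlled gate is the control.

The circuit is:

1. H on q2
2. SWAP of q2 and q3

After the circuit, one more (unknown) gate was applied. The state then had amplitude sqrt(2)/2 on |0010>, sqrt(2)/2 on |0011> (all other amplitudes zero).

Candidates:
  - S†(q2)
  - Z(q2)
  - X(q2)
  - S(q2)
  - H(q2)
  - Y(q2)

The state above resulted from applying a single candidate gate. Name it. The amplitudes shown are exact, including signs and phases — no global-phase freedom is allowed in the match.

The applied gate was X(q2).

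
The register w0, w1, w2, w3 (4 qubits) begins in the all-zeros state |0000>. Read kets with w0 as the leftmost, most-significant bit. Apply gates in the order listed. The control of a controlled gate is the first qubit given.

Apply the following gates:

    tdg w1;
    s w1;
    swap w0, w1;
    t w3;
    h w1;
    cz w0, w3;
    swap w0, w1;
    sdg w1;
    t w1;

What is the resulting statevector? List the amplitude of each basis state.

After the circuit, the state carries amplitude sqrt(2)/2 on |0000>, sqrt(2)/2 on |1000>, and 0 on every other basis state.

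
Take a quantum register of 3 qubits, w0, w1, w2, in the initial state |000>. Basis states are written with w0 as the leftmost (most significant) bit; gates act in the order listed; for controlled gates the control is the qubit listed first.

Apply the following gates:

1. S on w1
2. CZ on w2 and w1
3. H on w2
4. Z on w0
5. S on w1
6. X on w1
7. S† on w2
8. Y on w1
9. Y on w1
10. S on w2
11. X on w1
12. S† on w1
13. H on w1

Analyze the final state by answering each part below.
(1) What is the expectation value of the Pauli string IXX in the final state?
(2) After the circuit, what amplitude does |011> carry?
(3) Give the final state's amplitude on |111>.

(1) The expectation value of IXX is 1. Key observation: steps 5-12 multiply out to the identity, so the circuit reduces to the remaining gates.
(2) |011> carries amplitude 1/2 in the final state.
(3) The final state's coefficient on |111> equals 0.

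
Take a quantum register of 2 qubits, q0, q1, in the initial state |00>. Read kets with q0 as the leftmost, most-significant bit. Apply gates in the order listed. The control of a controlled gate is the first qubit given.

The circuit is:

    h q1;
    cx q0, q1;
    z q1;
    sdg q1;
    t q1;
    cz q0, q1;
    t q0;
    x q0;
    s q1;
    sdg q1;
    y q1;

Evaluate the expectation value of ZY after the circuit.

The observable ZY averages to -sqrt(2)/2. Key observation: the block from step 9 through step 10 cancels to the identity and can be dropped.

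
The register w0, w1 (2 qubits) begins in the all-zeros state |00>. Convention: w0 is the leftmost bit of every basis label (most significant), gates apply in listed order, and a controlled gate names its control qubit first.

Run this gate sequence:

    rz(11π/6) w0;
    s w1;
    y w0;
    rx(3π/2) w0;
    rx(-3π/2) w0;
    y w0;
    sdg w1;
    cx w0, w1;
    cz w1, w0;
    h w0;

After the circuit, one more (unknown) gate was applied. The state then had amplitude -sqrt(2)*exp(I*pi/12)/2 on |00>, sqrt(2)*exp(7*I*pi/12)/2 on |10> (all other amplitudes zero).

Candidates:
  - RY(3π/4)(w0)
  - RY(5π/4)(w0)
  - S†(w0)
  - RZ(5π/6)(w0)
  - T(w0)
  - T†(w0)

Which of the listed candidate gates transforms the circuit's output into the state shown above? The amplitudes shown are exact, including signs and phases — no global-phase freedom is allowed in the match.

It was S†(w0) that produced the state shown.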